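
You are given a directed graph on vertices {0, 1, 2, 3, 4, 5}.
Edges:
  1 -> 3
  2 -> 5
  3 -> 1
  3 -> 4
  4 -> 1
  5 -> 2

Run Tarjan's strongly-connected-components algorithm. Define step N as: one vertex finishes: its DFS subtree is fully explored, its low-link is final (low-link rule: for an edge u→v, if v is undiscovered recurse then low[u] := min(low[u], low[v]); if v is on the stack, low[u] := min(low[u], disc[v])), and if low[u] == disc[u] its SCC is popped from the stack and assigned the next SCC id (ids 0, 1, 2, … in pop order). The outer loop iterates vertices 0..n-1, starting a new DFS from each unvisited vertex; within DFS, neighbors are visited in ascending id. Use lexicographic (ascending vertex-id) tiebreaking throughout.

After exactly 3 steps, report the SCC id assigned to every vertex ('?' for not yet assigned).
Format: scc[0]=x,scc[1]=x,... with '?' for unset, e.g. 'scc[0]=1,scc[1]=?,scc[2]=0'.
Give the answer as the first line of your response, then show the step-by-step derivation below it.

scc[0]=0,scc[1]=?,scc[2]=?,scc[3]=?,scc[4]=?,scc[5]=?

step 1: low=(low[0]=0,low[1]=?,low[2]=?,low[3]=?,low[4]=?,low[5]=?); scc=(scc[0]=0,scc[1]=?,scc[2]=?,scc[3]=?,scc[4]=?,scc[5]=?)
step 2: low=(low[0]=0,low[1]=1,low[2]=?,low[3]=1,low[4]=1,low[5]=?); scc=(scc[0]=0,scc[1]=?,scc[2]=?,scc[3]=?,scc[4]=?,scc[5]=?)
step 3: low=(low[0]=0,low[1]=1,low[2]=?,low[3]=1,low[4]=1,low[5]=?); scc=(scc[0]=0,scc[1]=?,scc[2]=?,scc[3]=?,scc[4]=?,scc[5]=?)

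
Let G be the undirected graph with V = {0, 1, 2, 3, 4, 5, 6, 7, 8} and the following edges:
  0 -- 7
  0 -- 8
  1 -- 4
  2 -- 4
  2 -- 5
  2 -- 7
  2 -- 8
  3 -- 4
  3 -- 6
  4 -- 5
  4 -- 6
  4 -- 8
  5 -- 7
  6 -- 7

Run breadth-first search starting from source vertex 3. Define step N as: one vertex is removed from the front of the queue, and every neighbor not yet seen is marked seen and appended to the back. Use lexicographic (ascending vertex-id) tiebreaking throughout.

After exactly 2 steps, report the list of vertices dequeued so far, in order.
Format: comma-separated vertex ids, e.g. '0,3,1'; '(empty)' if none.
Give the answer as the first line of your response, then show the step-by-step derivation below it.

3,4

step 1: dequeue 3; queue=[4,6]; order=3
step 2: dequeue 4; queue=[6,1,2,5,8]; order=3,4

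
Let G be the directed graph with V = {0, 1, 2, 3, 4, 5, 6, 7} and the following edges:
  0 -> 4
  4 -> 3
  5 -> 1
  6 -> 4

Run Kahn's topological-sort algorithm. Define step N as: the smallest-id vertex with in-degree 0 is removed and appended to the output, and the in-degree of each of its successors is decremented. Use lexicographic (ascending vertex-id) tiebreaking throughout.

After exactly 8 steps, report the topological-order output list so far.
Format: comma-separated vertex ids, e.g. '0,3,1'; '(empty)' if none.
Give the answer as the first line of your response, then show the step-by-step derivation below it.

0,2,5,1,6,4,3,7

step 1: output 0; order=[0]; indeg=(0,1,0,1,1,0,0,0)
step 2: output 2; order=[0,2]; indeg=(0,1,0,1,1,0,0,0)
step 3: output 5; order=[0,2,5]; indeg=(0,0,0,1,1,0,0,0)
step 4: output 1; order=[0,2,5,1]; indeg=(0,0,0,1,1,0,0,0)
step 5: output 6; order=[0,2,5,1,6]; indeg=(0,0,0,1,0,0,0,0)
step 6: output 4; order=[0,2,5,1,6,4]; indeg=(0,0,0,0,0,0,0,0)
step 7: output 3; order=[0,2,5,1,6,4,3]; indeg=(0,0,0,0,0,0,0,0)
step 8: output 7; order=[0,2,5,1,6,4,3,7]; indeg=(0,0,0,0,0,0,0,0)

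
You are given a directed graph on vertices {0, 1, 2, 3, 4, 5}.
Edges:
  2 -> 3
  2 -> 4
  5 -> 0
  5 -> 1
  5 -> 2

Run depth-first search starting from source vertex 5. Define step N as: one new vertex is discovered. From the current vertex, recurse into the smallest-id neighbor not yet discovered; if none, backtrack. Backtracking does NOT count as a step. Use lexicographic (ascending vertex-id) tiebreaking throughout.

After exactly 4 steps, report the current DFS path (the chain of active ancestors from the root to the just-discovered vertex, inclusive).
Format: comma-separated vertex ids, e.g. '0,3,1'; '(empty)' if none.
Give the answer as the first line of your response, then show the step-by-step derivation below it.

5,2

step 1: discover 5; path=5; order=5
step 2: discover 0; path=5>0; order=5,0
step 3: discover 1; path=5>1; order=5,0,1
step 4: discover 2; path=5>2; order=5,0,1,2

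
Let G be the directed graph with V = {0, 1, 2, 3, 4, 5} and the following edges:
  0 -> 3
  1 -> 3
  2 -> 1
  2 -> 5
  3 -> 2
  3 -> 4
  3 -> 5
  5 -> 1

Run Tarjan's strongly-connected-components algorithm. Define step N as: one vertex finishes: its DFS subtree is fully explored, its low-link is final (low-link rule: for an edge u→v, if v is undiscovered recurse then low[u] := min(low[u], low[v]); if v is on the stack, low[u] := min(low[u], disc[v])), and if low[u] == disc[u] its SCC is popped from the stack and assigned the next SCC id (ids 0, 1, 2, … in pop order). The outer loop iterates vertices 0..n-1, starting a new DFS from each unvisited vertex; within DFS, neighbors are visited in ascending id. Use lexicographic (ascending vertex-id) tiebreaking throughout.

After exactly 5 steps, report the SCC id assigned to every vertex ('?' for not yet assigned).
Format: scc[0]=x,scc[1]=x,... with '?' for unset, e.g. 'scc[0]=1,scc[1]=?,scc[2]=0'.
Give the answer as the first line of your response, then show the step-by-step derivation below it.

scc[0]=?,scc[1]=1,scc[2]=1,scc[3]=1,scc[4]=0,scc[5]=1

step 1: low=(low[0]=0,low[1]=1,low[2]=2,low[3]=1,low[4]=?,low[5]=?); scc=(scc[0]=?,scc[1]=?,scc[2]=?,scc[3]=?,scc[4]=?,scc[5]=?)
step 2: low=(low[0]=0,low[1]=1,low[2]=1,low[3]=1,low[4]=?,low[5]=3); scc=(scc[0]=?,scc[1]=?,scc[2]=?,scc[3]=?,scc[4]=?,scc[5]=?)
step 3: low=(low[0]=0,low[1]=1,low[2]=1,low[3]=1,low[4]=?,low[5]=3); scc=(scc[0]=?,scc[1]=?,scc[2]=?,scc[3]=?,scc[4]=?,scc[5]=?)
step 4: low=(low[0]=0,low[1]=1,low[2]=1,low[3]=1,low[4]=5,low[5]=3); scc=(scc[0]=?,scc[1]=?,scc[2]=?,scc[3]=?,scc[4]=0,scc[5]=?)
step 5: low=(low[0]=0,low[1]=1,low[2]=1,low[3]=1,low[4]=5,low[5]=3); scc=(scc[0]=?,scc[1]=1,scc[2]=1,scc[3]=1,scc[4]=0,scc[5]=1)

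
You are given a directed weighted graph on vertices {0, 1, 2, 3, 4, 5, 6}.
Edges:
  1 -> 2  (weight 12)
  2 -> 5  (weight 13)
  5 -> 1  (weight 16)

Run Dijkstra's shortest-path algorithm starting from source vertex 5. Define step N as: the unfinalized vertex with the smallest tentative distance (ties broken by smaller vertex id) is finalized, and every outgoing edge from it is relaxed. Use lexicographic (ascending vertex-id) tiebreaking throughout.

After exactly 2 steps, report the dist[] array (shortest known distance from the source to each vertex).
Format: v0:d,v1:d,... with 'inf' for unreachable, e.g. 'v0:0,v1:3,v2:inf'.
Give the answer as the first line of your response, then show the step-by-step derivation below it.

v0:inf,v1:16,v2:28,v3:inf,v4:inf,v5:0,v6:inf

step 1: dist = v0:inf,v1:16,v2:inf,v3:inf,v4:inf,v5:0,v6:inf
step 2: dist = v0:inf,v1:16,v2:28,v3:inf,v4:inf,v5:0,v6:inf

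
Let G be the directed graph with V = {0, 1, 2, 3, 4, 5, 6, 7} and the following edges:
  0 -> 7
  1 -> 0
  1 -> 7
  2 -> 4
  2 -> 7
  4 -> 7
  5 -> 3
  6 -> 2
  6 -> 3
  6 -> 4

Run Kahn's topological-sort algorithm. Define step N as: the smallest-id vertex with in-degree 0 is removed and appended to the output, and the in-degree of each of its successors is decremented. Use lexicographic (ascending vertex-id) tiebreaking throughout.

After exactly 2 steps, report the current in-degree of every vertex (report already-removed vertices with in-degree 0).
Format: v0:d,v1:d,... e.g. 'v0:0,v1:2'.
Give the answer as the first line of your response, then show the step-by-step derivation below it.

v0:0,v1:0,v2:1,v3:2,v4:2,v5:0,v6:0,v7:2

step 1: output 1; order=[1]; indeg=(0,0,1,2,2,0,0,3)
step 2: output 0; order=[1,0]; indeg=(0,0,1,2,2,0,0,2)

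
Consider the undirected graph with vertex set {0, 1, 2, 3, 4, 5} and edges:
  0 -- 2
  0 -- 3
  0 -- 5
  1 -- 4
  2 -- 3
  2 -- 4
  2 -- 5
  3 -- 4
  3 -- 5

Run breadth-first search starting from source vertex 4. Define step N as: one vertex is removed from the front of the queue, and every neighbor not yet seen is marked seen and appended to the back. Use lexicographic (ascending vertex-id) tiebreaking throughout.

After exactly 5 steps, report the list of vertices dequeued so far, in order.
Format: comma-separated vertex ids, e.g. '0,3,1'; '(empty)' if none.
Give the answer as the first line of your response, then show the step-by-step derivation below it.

4,1,2,3,0

step 1: dequeue 4; queue=[1,2,3]; order=4
step 2: dequeue 1; queue=[2,3]; order=4,1
step 3: dequeue 2; queue=[3,0,5]; order=4,1,2
step 4: dequeue 3; queue=[0,5]; order=4,1,2,3
step 5: dequeue 0; queue=[5]; order=4,1,2,3,0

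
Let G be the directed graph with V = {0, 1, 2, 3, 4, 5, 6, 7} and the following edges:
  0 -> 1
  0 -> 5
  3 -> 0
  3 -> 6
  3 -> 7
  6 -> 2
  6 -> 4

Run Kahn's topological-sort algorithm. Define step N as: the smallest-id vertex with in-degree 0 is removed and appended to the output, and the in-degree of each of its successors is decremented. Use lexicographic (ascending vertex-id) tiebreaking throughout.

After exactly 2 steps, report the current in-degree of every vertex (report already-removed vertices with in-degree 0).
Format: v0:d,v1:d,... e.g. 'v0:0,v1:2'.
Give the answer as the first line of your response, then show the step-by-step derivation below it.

v0:0,v1:0,v2:1,v3:0,v4:1,v5:0,v6:0,v7:0

step 1: output 3; order=[3]; indeg=(0,1,1,0,1,1,0,0)
step 2: output 0; order=[3,0]; indeg=(0,0,1,0,1,0,0,0)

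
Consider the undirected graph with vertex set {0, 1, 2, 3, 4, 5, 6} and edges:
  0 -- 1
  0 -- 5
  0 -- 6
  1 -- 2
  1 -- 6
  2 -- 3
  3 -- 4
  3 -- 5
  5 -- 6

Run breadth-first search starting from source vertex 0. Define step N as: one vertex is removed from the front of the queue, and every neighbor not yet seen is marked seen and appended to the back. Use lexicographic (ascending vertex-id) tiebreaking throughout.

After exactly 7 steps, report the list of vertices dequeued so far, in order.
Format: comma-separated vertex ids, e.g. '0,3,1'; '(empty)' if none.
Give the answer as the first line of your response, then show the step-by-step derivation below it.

0,1,5,6,2,3,4

step 1: dequeue 0; queue=[1,5,6]; order=0
step 2: dequeue 1; queue=[5,6,2]; order=0,1
step 3: dequeue 5; queue=[6,2,3]; order=0,1,5
step 4: dequeue 6; queue=[2,3]; order=0,1,5,6
step 5: dequeue 2; queue=[3]; order=0,1,5,6,2
step 6: dequeue 3; queue=[4]; order=0,1,5,6,2,3
step 7: dequeue 4; queue=[(empty)]; order=0,1,5,6,2,3,4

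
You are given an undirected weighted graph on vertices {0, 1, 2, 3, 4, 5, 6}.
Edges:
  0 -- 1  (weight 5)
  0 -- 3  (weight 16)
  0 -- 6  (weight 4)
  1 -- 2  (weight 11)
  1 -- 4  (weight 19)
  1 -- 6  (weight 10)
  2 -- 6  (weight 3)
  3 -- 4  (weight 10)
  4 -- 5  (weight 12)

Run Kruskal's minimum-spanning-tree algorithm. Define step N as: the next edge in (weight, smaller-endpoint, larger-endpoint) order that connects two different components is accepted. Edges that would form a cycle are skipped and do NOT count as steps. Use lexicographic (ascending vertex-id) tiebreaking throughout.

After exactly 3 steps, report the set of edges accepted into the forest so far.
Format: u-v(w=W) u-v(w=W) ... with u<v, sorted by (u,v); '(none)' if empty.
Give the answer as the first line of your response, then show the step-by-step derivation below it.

0-1(w=5) 0-6(w=4) 2-6(w=3)

step 1: add edge 2-6 (w=3); MST = {2-6(w=3)}
step 2: add edge 0-6 (w=4); MST = {0-6(w=4) 2-6(w=3)}
step 3: add edge 0-1 (w=5); MST = {0-1(w=5) 0-6(w=4) 2-6(w=3)}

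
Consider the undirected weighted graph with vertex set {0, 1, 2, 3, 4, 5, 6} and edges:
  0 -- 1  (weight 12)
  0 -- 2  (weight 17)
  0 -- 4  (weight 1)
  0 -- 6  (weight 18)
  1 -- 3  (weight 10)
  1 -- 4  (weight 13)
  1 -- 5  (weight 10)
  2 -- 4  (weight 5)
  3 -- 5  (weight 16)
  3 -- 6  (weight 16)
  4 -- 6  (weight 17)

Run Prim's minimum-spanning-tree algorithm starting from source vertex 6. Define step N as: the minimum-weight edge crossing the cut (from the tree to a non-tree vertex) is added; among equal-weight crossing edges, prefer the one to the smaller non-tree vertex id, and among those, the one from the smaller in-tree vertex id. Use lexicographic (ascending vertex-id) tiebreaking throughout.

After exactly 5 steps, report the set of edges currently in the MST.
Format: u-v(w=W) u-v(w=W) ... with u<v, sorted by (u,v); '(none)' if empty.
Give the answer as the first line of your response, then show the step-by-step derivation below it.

0-1(w=12) 0-4(w=1) 1-3(w=10) 1-5(w=10) 3-6(w=16)

step 1: add edge 3-6 (w=16); MST = {3-6(w=16)}
step 2: add edge 1-3 (w=10); MST = {1-3(w=10) 3-6(w=16)}
step 3: add edge 1-5 (w=10); MST = {1-3(w=10) 1-5(w=10) 3-6(w=16)}
step 4: add edge 0-1 (w=12); MST = {0-1(w=12) 1-3(w=10) 1-5(w=10) 3-6(w=16)}
step 5: add edge 0-4 (w=1); MST = {0-1(w=12) 0-4(w=1) 1-3(w=10) 1-5(w=10) 3-6(w=16)}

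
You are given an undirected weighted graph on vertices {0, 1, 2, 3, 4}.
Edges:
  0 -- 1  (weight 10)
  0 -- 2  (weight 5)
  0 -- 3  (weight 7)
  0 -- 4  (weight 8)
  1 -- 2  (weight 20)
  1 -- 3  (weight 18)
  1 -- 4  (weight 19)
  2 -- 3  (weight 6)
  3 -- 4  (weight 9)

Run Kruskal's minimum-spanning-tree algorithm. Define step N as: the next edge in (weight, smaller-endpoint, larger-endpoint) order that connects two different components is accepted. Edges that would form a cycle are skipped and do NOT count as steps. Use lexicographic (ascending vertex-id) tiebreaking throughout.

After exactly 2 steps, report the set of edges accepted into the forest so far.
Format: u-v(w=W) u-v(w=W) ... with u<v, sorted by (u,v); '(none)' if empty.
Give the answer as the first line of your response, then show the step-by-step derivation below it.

0-2(w=5) 2-3(w=6)

step 1: add edge 0-2 (w=5); MST = {0-2(w=5)}
step 2: add edge 2-3 (w=6); MST = {0-2(w=5) 2-3(w=6)}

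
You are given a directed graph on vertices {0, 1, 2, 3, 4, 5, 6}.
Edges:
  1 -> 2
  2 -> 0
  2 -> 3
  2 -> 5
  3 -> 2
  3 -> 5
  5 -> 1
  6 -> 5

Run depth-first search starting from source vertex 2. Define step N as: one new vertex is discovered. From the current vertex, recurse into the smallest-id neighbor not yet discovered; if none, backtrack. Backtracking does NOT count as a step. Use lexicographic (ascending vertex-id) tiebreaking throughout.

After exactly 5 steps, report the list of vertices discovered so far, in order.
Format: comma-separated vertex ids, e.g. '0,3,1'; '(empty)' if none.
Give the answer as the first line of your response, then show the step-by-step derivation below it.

2,0,3,5,1

step 1: discover 2; path=2; order=2
step 2: discover 0; path=2>0; order=2,0
step 3: discover 3; path=2>3; order=2,0,3
step 4: discover 5; path=2>3>5; order=2,0,3,5
step 5: discover 1; path=2>3>5>1; order=2,0,3,5,1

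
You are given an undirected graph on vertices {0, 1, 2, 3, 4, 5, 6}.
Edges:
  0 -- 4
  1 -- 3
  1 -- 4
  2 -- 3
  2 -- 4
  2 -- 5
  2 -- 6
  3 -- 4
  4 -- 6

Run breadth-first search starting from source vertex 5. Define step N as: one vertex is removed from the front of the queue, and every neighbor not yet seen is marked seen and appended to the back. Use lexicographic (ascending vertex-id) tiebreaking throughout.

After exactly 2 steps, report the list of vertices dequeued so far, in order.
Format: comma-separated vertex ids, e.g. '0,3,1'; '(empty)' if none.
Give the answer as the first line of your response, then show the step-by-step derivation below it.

5,2

step 1: dequeue 5; queue=[2]; order=5
step 2: dequeue 2; queue=[3,4,6]; order=5,2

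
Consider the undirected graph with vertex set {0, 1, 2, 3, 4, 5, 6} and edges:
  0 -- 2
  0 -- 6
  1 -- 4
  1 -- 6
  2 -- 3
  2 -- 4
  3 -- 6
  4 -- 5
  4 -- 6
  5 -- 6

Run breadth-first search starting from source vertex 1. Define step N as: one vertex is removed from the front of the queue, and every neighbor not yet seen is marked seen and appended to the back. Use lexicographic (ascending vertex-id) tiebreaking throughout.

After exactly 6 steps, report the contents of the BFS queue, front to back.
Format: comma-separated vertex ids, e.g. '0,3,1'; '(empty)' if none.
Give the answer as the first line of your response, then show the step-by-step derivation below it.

3

step 1: dequeue 1; queue=[4,6]; order=1
step 2: dequeue 4; queue=[6,2,5]; order=1,4
step 3: dequeue 6; queue=[2,5,0,3]; order=1,4,6
step 4: dequeue 2; queue=[5,0,3]; order=1,4,6,2
step 5: dequeue 5; queue=[0,3]; order=1,4,6,2,5
step 6: dequeue 0; queue=[3]; order=1,4,6,2,5,0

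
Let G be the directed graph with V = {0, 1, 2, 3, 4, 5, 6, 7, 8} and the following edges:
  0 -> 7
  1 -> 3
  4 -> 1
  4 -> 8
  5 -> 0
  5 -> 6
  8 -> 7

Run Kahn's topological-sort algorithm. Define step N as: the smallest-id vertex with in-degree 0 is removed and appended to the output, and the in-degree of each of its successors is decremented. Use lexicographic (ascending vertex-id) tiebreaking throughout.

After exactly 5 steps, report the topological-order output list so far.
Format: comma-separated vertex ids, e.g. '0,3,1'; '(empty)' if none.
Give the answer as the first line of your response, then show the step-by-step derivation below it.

2,4,1,3,5

step 1: output 2; order=[2]; indeg=(1,1,0,1,0,0,1,2,1)
step 2: output 4; order=[2,4]; indeg=(1,0,0,1,0,0,1,2,0)
step 3: output 1; order=[2,4,1]; indeg=(1,0,0,0,0,0,1,2,0)
step 4: output 3; order=[2,4,1,3]; indeg=(1,0,0,0,0,0,1,2,0)
step 5: output 5; order=[2,4,1,3,5]; indeg=(0,0,0,0,0,0,0,2,0)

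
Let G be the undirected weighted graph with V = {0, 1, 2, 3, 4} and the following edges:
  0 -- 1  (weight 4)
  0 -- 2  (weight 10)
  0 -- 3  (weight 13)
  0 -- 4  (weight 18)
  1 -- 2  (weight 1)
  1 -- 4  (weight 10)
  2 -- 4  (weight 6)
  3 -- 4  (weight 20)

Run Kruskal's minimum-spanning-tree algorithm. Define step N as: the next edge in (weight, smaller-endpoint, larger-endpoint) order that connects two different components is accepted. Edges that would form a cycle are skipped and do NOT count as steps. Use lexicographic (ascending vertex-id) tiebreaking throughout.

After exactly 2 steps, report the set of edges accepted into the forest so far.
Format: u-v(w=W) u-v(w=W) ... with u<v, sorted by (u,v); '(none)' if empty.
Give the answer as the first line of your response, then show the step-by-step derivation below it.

0-1(w=4) 1-2(w=1)

step 1: add edge 1-2 (w=1); MST = {1-2(w=1)}
step 2: add edge 0-1 (w=4); MST = {0-1(w=4) 1-2(w=1)}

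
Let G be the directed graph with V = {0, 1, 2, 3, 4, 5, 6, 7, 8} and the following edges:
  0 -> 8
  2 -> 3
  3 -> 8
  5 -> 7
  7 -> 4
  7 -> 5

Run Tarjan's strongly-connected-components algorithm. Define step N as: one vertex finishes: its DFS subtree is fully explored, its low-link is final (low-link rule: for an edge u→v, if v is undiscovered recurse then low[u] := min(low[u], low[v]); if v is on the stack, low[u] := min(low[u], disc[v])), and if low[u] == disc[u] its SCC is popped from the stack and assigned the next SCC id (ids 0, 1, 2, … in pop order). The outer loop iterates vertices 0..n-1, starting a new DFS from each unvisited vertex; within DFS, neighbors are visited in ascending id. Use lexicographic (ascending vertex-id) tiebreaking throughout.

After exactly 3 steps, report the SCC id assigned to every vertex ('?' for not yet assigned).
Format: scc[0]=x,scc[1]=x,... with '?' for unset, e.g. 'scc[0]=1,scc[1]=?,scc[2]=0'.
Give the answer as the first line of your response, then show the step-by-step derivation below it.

scc[0]=1,scc[1]=2,scc[2]=?,scc[3]=?,scc[4]=?,scc[5]=?,scc[6]=?,scc[7]=?,scc[8]=0

step 1: low=(low[0]=0,low[1]=?,low[2]=?,low[3]=?,low[4]=?,low[5]=?,low[6]=?,low[7]=?,low[8]=1); scc=(scc[0]=?,scc[1]=?,scc[2]=?,scc[3]=?,scc[4]=?,scc[5]=?,scc[6]=?,scc[7]=?,scc[8]=0)
step 2: low=(low[0]=0,low[1]=?,low[2]=?,low[3]=?,low[4]=?,low[5]=?,low[6]=?,low[7]=?,low[8]=1); scc=(scc[0]=1,scc[1]=?,scc[2]=?,scc[3]=?,scc[4]=?,scc[5]=?,scc[6]=?,scc[7]=?,scc[8]=0)
step 3: low=(low[0]=0,low[1]=2,low[2]=?,low[3]=?,low[4]=?,low[5]=?,low[6]=?,low[7]=?,low[8]=1); scc=(scc[0]=1,scc[1]=2,scc[2]=?,scc[3]=?,scc[4]=?,scc[5]=?,scc[6]=?,scc[7]=?,scc[8]=0)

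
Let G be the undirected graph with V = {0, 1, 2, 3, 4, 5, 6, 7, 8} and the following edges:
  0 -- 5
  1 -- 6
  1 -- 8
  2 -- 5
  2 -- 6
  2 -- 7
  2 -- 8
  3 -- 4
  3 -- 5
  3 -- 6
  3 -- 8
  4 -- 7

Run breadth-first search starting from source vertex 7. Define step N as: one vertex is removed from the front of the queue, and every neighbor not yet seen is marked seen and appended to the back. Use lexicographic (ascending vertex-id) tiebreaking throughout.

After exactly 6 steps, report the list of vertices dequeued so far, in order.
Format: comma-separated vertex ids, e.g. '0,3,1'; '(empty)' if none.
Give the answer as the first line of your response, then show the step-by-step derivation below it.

7,2,4,5,6,8

step 1: dequeue 7; queue=[2,4]; order=7
step 2: dequeue 2; queue=[4,5,6,8]; order=7,2
step 3: dequeue 4; queue=[5,6,8,3]; order=7,2,4
step 4: dequeue 5; queue=[6,8,3,0]; order=7,2,4,5
step 5: dequeue 6; queue=[8,3,0,1]; order=7,2,4,5,6
step 6: dequeue 8; queue=[3,0,1]; order=7,2,4,5,6,8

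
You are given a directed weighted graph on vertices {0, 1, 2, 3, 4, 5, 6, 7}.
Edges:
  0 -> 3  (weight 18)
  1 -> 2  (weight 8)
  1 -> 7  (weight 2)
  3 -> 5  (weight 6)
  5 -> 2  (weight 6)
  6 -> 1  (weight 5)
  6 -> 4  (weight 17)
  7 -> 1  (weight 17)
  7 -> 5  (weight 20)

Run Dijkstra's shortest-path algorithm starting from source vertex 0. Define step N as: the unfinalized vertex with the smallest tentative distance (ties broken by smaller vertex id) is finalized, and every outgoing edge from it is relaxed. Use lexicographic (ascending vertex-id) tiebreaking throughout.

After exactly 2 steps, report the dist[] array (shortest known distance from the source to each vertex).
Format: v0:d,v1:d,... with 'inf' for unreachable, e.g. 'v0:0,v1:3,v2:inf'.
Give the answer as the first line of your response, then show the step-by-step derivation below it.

v0:0,v1:inf,v2:inf,v3:18,v4:inf,v5:24,v6:inf,v7:inf

step 1: dist = v0:0,v1:inf,v2:inf,v3:18,v4:inf,v5:inf,v6:inf,v7:inf
step 2: dist = v0:0,v1:inf,v2:inf,v3:18,v4:inf,v5:24,v6:inf,v7:inf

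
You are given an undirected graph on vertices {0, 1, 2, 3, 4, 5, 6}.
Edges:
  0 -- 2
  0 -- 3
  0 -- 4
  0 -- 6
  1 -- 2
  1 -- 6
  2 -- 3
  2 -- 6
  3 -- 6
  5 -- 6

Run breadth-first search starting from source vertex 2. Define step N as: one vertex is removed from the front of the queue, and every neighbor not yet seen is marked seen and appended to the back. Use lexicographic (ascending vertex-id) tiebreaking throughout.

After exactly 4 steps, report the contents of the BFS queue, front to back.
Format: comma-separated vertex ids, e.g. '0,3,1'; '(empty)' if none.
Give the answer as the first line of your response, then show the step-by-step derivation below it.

6,4

step 1: dequeue 2; queue=[0,1,3,6]; order=2
step 2: dequeue 0; queue=[1,3,6,4]; order=2,0
step 3: dequeue 1; queue=[3,6,4]; order=2,0,1
step 4: dequeue 3; queue=[6,4]; order=2,0,1,3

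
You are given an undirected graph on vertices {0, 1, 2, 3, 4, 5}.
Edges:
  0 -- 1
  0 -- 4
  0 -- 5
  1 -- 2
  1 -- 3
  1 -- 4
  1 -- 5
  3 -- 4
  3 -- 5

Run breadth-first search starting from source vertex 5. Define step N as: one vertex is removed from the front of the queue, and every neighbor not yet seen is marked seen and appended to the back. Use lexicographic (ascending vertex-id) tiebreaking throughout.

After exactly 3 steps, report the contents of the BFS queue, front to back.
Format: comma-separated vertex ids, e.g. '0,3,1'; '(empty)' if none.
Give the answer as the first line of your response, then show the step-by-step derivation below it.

3,4,2

step 1: dequeue 5; queue=[0,1,3]; order=5
step 2: dequeue 0; queue=[1,3,4]; order=5,0
step 3: dequeue 1; queue=[3,4,2]; order=5,0,1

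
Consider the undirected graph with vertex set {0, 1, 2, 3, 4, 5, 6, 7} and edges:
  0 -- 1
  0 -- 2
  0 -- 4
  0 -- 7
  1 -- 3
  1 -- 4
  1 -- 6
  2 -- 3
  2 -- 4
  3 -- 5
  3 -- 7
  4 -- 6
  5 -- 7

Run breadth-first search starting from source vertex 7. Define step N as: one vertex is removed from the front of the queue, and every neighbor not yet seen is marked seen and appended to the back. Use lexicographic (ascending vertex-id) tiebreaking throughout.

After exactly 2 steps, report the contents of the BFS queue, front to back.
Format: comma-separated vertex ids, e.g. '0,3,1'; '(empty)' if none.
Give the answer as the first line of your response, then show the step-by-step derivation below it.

3,5,1,2,4

step 1: dequeue 7; queue=[0,3,5]; order=7
step 2: dequeue 0; queue=[3,5,1,2,4]; order=7,0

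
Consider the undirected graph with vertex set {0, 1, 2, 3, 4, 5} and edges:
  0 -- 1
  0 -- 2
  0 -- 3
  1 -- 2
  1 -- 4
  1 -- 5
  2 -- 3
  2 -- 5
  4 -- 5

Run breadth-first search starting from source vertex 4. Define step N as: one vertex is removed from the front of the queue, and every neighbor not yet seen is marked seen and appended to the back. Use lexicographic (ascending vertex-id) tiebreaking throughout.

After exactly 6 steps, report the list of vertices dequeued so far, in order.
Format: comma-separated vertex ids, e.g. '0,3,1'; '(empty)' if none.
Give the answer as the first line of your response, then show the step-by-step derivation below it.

4,1,5,0,2,3

step 1: dequeue 4; queue=[1,5]; order=4
step 2: dequeue 1; queue=[5,0,2]; order=4,1
step 3: dequeue 5; queue=[0,2]; order=4,1,5
step 4: dequeue 0; queue=[2,3]; order=4,1,5,0
step 5: dequeue 2; queue=[3]; order=4,1,5,0,2
step 6: dequeue 3; queue=[(empty)]; order=4,1,5,0,2,3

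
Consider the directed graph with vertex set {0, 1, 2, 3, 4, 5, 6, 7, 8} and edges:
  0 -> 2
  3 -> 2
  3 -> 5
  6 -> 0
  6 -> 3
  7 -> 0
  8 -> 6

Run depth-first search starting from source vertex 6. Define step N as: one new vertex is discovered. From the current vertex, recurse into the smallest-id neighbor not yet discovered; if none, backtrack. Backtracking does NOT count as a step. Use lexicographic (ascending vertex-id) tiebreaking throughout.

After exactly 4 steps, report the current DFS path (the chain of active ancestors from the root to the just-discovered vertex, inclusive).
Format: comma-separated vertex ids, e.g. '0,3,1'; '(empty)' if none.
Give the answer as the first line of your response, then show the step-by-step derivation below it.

6,3

step 1: discover 6; path=6; order=6
step 2: discover 0; path=6>0; order=6,0
step 3: discover 2; path=6>0>2; order=6,0,2
step 4: discover 3; path=6>3; order=6,0,2,3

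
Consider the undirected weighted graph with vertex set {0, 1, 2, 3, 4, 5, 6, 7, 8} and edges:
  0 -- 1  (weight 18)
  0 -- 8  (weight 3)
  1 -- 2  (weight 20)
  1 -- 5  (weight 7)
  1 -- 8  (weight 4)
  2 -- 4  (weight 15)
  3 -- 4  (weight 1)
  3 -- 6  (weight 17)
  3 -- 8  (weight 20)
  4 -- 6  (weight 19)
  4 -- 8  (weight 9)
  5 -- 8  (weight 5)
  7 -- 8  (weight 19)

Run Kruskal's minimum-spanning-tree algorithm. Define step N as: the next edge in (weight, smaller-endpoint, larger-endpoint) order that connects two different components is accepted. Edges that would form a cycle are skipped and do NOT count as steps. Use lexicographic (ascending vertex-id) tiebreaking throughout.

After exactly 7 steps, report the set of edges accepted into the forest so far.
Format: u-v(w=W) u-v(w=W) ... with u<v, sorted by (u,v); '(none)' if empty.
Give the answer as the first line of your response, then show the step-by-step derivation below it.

0-8(w=3) 1-8(w=4) 2-4(w=15) 3-4(w=1) 3-6(w=17) 4-8(w=9) 5-8(w=5)

step 1: add edge 3-4 (w=1); MST = {3-4(w=1)}
step 2: add edge 0-8 (w=3); MST = {0-8(w=3) 3-4(w=1)}
step 3: add edge 1-8 (w=4); MST = {0-8(w=3) 1-8(w=4) 3-4(w=1)}
step 4: add edge 5-8 (w=5); MST = {0-8(w=3) 1-8(w=4) 3-4(w=1) 5-8(w=5)}
step 5: add edge 4-8 (w=9); MST = {0-8(w=3) 1-8(w=4) 3-4(w=1) 4-8(w=9) 5-8(w=5)}
step 6: add edge 2-4 (w=15); MST = {0-8(w=3) 1-8(w=4) 2-4(w=15) 3-4(w=1) 4-8(w=9) 5-8(w=5)}
step 7: add edge 3-6 (w=17); MST = {0-8(w=3) 1-8(w=4) 2-4(w=15) 3-4(w=1) 3-6(w=17) 4-8(w=9) 5-8(w=5)}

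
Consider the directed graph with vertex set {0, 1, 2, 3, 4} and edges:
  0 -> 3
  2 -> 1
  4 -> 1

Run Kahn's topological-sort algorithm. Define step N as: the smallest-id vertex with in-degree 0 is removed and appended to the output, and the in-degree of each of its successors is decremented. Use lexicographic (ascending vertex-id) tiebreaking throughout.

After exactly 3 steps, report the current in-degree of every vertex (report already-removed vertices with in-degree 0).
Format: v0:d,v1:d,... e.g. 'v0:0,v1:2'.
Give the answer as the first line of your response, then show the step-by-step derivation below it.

v0:0,v1:1,v2:0,v3:0,v4:0

step 1: output 0; order=[0]; indeg=(0,2,0,0,0)
step 2: output 2; order=[0,2]; indeg=(0,1,0,0,0)
step 3: output 3; order=[0,2,3]; indeg=(0,1,0,0,0)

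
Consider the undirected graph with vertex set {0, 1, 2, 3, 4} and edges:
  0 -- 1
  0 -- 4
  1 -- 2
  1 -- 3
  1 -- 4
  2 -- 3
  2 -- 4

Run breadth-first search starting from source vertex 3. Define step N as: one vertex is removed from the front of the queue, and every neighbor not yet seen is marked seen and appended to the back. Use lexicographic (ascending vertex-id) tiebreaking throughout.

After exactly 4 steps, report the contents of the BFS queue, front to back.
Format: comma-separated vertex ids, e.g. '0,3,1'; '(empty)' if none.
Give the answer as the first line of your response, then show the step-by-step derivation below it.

4

step 1: dequeue 3; queue=[1,2]; order=3
step 2: dequeue 1; queue=[2,0,4]; order=3,1
step 3: dequeue 2; queue=[0,4]; order=3,1,2
step 4: dequeue 0; queue=[4]; order=3,1,2,0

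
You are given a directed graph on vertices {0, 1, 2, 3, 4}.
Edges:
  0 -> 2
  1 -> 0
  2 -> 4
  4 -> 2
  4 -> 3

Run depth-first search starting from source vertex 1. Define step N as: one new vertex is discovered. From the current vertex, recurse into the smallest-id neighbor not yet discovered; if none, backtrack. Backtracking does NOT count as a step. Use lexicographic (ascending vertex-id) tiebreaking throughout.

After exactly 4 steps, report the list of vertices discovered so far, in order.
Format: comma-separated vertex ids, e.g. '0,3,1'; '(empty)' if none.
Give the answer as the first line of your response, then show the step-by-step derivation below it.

1,0,2,4

step 1: discover 1; path=1; order=1
step 2: discover 0; path=1>0; order=1,0
step 3: discover 2; path=1>0>2; order=1,0,2
step 4: discover 4; path=1>0>2>4; order=1,0,2,4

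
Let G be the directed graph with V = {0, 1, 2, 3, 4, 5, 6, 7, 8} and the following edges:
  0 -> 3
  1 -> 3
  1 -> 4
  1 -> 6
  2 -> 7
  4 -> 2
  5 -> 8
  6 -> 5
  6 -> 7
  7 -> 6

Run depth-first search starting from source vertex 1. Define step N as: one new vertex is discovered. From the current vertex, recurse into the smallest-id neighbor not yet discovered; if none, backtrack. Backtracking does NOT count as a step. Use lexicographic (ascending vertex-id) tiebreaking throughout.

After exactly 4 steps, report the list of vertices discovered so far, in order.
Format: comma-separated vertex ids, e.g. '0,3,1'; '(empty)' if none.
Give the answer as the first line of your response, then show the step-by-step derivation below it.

1,3,4,2

step 1: discover 1; path=1; order=1
step 2: discover 3; path=1>3; order=1,3
step 3: discover 4; path=1>4; order=1,3,4
step 4: discover 2; path=1>4>2; order=1,3,4,2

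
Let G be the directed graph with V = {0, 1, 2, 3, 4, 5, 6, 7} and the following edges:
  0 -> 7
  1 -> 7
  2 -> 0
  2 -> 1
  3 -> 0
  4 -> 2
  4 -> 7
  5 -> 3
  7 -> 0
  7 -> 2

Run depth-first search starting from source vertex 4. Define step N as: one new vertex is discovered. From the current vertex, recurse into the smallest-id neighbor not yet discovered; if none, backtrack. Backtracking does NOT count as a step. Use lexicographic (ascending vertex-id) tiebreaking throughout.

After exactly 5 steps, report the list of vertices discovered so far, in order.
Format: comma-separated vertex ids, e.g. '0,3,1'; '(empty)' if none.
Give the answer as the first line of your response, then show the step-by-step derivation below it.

4,2,0,7,1

step 1: discover 4; path=4; order=4
step 2: discover 2; path=4>2; order=4,2
step 3: discover 0; path=4>2>0; order=4,2,0
step 4: discover 7; path=4>2>0>7; order=4,2,0,7
step 5: discover 1; path=4>2>1; order=4,2,0,7,1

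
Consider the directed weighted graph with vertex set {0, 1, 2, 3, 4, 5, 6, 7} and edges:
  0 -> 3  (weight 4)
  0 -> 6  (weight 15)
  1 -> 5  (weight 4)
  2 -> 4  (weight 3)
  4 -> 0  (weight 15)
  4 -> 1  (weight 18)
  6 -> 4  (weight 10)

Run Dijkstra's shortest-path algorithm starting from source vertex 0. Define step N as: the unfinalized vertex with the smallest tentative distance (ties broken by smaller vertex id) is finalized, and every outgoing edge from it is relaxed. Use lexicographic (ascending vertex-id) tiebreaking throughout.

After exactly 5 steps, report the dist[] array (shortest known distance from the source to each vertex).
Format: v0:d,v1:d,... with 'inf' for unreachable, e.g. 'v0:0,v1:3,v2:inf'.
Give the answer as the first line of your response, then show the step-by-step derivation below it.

v0:0,v1:43,v2:inf,v3:4,v4:25,v5:47,v6:15,v7:inf

step 1: dist = v0:0,v1:inf,v2:inf,v3:4,v4:inf,v5:inf,v6:15,v7:inf
step 2: dist = v0:0,v1:inf,v2:inf,v3:4,v4:inf,v5:inf,v6:15,v7:inf
step 3: dist = v0:0,v1:inf,v2:inf,v3:4,v4:25,v5:inf,v6:15,v7:inf
step 4: dist = v0:0,v1:43,v2:inf,v3:4,v4:25,v5:inf,v6:15,v7:inf
step 5: dist = v0:0,v1:43,v2:inf,v3:4,v4:25,v5:47,v6:15,v7:inf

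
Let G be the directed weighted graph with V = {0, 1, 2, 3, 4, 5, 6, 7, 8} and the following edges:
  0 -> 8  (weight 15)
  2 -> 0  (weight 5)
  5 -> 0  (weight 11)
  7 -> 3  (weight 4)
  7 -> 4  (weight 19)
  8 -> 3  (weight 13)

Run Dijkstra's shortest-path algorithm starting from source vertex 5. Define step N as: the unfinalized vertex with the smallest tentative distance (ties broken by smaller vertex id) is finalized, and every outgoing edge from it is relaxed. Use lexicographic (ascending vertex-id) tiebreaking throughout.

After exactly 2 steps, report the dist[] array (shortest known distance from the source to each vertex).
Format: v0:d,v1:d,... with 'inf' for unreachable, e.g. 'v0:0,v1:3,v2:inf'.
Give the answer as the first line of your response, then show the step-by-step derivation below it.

v0:11,v1:inf,v2:inf,v3:inf,v4:inf,v5:0,v6:inf,v7:inf,v8:26

step 1: dist = v0:11,v1:inf,v2:inf,v3:inf,v4:inf,v5:0,v6:inf,v7:inf,v8:inf
step 2: dist = v0:11,v1:inf,v2:inf,v3:inf,v4:inf,v5:0,v6:inf,v7:inf,v8:26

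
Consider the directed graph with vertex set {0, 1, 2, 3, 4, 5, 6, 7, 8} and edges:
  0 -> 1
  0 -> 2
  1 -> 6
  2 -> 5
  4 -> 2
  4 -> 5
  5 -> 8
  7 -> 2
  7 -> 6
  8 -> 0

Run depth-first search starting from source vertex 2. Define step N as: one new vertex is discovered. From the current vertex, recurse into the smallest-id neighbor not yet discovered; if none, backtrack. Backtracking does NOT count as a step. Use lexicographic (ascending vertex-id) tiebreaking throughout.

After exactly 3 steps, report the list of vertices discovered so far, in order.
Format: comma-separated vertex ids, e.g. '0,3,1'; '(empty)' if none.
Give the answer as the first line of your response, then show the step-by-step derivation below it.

2,5,8

step 1: discover 2; path=2; order=2
step 2: discover 5; path=2>5; order=2,5
step 3: discover 8; path=2>5>8; order=2,5,8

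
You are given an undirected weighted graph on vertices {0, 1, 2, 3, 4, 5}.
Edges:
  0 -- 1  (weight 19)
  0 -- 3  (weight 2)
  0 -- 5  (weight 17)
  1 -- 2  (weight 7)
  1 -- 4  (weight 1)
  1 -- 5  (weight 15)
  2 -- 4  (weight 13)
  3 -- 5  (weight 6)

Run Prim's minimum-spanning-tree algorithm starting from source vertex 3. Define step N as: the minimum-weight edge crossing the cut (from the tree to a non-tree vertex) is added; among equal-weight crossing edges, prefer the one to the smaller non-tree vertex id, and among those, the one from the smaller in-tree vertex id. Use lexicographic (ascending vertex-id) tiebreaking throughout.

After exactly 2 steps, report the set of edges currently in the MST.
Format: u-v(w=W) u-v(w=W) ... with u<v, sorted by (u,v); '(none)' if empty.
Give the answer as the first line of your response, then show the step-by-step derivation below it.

0-3(w=2) 3-5(w=6)

step 1: add edge 0-3 (w=2); MST = {0-3(w=2)}
step 2: add edge 3-5 (w=6); MST = {0-3(w=2) 3-5(w=6)}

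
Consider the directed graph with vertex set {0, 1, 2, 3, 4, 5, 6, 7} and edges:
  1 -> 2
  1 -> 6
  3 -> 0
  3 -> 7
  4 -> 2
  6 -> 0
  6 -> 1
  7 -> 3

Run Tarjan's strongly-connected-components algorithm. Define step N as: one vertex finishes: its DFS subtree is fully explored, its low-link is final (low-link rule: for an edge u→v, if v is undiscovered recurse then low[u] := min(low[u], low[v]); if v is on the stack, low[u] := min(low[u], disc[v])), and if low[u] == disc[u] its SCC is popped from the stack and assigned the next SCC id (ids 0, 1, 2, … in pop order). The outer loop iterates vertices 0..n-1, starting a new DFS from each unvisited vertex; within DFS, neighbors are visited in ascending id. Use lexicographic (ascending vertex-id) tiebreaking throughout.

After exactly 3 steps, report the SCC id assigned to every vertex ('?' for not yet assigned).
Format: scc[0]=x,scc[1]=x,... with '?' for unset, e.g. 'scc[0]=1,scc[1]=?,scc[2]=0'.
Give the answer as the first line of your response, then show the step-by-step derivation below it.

scc[0]=0,scc[1]=?,scc[2]=1,scc[3]=?,scc[4]=?,scc[5]=?,scc[6]=?,scc[7]=?

step 1: low=(low[0]=0,low[1]=?,low[2]=?,low[3]=?,low[4]=?,low[5]=?,low[6]=?,low[7]=?); scc=(scc[0]=0,scc[1]=?,scc[2]=?,scc[3]=?,scc[4]=?,scc[5]=?,scc[6]=?,scc[7]=?)
step 2: low=(low[0]=0,low[1]=1,low[2]=2,low[3]=?,low[4]=?,low[5]=?,low[6]=?,low[7]=?); scc=(scc[0]=0,scc[1]=?,scc[2]=1,scc[3]=?,scc[4]=?,scc[5]=?,scc[6]=?,scc[7]=?)
step 3: low=(low[0]=0,low[1]=1,low[2]=2,low[3]=?,low[4]=?,low[5]=?,low[6]=1,low[7]=?); scc=(scc[0]=0,scc[1]=?,scc[2]=1,scc[3]=?,scc[4]=?,scc[5]=?,scc[6]=?,scc[7]=?)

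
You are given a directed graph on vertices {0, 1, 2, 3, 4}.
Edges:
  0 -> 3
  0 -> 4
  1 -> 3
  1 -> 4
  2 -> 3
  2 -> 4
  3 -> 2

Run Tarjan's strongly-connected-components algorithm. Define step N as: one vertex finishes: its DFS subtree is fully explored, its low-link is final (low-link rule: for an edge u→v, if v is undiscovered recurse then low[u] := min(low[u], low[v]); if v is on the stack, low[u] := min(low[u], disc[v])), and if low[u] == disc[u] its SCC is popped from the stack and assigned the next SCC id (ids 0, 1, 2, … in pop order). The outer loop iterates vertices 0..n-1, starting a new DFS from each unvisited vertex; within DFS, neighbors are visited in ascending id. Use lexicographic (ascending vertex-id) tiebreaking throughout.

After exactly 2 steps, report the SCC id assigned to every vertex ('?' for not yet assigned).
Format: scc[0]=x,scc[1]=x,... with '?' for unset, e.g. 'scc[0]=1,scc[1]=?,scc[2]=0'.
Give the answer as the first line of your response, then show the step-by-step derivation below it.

scc[0]=?,scc[1]=?,scc[2]=?,scc[3]=?,scc[4]=0

step 1: low=(low[0]=0,low[1]=?,low[2]=1,low[3]=1,low[4]=3); scc=(scc[0]=?,scc[1]=?,scc[2]=?,scc[3]=?,scc[4]=0)
step 2: low=(low[0]=0,low[1]=?,low[2]=1,low[3]=1,low[4]=3); scc=(scc[0]=?,scc[1]=?,scc[2]=?,scc[3]=?,scc[4]=0)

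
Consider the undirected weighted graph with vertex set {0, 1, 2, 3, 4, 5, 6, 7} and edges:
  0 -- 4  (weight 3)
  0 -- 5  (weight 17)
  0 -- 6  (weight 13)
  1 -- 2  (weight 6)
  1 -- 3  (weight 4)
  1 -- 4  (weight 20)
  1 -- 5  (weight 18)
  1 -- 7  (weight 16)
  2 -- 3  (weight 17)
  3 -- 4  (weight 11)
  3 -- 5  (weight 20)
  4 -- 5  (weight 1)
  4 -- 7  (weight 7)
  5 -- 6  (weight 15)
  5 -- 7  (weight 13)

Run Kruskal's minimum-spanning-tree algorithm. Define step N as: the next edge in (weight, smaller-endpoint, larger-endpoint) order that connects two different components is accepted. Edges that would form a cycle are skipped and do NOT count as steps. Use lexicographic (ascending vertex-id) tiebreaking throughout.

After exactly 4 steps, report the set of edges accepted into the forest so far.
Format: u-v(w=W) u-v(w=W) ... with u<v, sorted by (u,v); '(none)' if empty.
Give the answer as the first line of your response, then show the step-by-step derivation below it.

0-4(w=3) 1-2(w=6) 1-3(w=4) 4-5(w=1)

step 1: add edge 4-5 (w=1); MST = {4-5(w=1)}
step 2: add edge 0-4 (w=3); MST = {0-4(w=3) 4-5(w=1)}
step 3: add edge 1-3 (w=4); MST = {0-4(w=3) 1-3(w=4) 4-5(w=1)}
step 4: add edge 1-2 (w=6); MST = {0-4(w=3) 1-2(w=6) 1-3(w=4) 4-5(w=1)}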